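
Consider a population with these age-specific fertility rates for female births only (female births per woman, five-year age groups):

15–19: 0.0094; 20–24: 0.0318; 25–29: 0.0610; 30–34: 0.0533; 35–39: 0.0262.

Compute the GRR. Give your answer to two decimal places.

Sum of female ASFRs = 0.0094 + 0.0318 + 0.0610 + 0.0533 + 0.0262 = 0.1817
GRR = 5 × 0.1817 = 0.9085

0.91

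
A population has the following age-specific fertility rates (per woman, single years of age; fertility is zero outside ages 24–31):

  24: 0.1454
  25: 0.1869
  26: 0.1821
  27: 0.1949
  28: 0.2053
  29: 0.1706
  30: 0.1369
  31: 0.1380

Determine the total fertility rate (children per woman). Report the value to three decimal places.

1.360

Sum of ASFRs = 0.1454 + 0.1869 + 0.1821 + 0.1949 + 0.2053 + 0.1706 + 0.1369 + 0.1380 = 1.3601
TFR = 1.3601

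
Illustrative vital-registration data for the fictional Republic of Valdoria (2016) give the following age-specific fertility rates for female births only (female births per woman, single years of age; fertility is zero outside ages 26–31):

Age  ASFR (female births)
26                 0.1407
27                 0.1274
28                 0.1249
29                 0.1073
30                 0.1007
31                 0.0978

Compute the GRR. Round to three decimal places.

0.699

Sum of female ASFRs = 0.1407 + 0.1274 + 0.1249 + 0.1073 + 0.1007 + 0.0978 = 0.6988
GRR = 0.6988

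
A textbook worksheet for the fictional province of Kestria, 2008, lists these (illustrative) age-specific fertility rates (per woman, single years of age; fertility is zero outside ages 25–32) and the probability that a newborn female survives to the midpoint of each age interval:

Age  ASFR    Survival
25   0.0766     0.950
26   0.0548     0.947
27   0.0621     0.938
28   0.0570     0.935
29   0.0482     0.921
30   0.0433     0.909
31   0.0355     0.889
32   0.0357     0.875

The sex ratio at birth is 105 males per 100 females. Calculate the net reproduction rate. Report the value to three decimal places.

Proportion female at birth = 100 / (100 + 105) = 0.48780.
Weighting each age-specific rate by interval width and survival:
  25: 1 × 0.0766 × 0.950 = 0.07277
  26: 1 × 0.0548 × 0.947 = 0.05190
  27: 1 × 0.0621 × 0.938 = 0.05825
  28: 1 × 0.0570 × 0.935 = 0.05330
  29: 1 × 0.0482 × 0.921 = 0.04439
  30: 1 × 0.0433 × 0.909 = 0.03936
  31: 1 × 0.0355 × 0.889 = 0.03156
  32: 1 × 0.0357 × 0.875 = 0.03124
Sum = 0.38277
NRR = 0.48780 × 0.38277 = 0.18672

0.187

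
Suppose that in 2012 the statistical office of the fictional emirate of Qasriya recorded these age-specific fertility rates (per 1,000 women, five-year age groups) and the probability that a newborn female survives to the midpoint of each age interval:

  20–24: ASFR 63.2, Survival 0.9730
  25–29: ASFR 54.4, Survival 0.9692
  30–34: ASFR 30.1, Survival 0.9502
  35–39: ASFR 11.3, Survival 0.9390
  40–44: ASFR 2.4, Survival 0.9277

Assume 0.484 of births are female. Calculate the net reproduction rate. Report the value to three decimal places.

0.377

Proportion female at birth = 0.484.
Per-age-group product (5 × ASFR × survival probability):
  20–24: 5 × 63.2/1000 × 0.9730 = 0.30747
  25–29: 5 × 54.4/1000 × 0.9692 = 0.26362
  30–34: 5 × 30.1/1000 × 0.9502 = 0.14301
  35–39: 5 × 11.3/1000 × 0.9390 = 0.05305
  40–44: 5 × 2.4/1000 × 0.9277 = 0.01113
Sum = 0.77828
NRR = 0.484 × 0.77828 = 0.37669
NRR < 1, so the cohort does not fully replace itself.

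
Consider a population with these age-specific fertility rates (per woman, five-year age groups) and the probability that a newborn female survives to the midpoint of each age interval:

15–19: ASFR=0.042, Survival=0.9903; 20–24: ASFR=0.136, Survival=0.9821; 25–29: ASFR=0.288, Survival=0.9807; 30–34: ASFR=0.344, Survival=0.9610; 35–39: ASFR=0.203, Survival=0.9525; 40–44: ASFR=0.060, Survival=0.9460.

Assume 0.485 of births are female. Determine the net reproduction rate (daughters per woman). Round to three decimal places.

2.518

Proportion female at birth = 0.485.
Each age group contributes 5 × ASFR × survival:
  15–19: 5 × 0.042 × 0.9903 = 0.20796
  20–24: 5 × 0.136 × 0.9821 = 0.66783
  25–29: 5 × 0.288 × 0.9807 = 1.41221
  30–34: 5 × 0.344 × 0.9610 = 1.65292
  35–39: 5 × 0.203 × 0.9525 = 0.96679
  40–44: 5 × 0.060 × 0.9460 = 0.28380
Sum = 5.19151
NRR = 0.485 × 5.19151 = 2.51788
With NRR above 1 the population is above replacement fertility.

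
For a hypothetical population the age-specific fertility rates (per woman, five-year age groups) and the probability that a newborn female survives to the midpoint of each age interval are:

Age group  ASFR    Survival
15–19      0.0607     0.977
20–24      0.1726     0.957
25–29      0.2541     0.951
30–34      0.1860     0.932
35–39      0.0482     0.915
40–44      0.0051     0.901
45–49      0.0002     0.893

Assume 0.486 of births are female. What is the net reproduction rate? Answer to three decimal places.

1.673

Proportion female at birth = 0.486.
Weighting each age-specific rate by interval width and survival:
  15–19: 5 × 0.0607 × 0.977 = 0.29652
  20–24: 5 × 0.1726 × 0.957 = 0.82589
  25–29: 5 × 0.2541 × 0.951 = 1.20825
  30–34: 5 × 0.1860 × 0.932 = 0.86676
  35–39: 5 × 0.0482 × 0.915 = 0.22052
  40–44: 5 × 0.0051 × 0.901 = 0.02298
  45–49: 5 × 0.0002 × 0.893 = 0.00089
Sum = 3.44181
NRR = 0.486 × 3.44181 = 1.67272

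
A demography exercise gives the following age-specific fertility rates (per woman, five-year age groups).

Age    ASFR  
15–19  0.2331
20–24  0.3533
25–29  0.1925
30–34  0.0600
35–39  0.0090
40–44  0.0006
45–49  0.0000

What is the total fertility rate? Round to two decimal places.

Sum of ASFRs = 0.2331 + 0.3533 + 0.1925 + 0.0600 + 0.0090 + 0.0006 + 0.0000 = 0.8485
TFR = 5 × 0.8485 = 4.2425

4.24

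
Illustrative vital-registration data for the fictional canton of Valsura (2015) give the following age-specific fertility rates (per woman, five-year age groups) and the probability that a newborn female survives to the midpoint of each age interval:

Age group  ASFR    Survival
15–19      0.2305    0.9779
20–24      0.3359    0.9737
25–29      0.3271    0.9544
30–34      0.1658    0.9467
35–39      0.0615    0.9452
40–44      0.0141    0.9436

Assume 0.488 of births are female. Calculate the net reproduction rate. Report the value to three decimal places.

2.667

Proportion female at birth = 0.488.
Each age group contributes 5 × ASFR × survival:
  15–19: 5 × 0.2305 × 0.9779 = 1.12703
  20–24: 5 × 0.3359 × 0.9737 = 1.63533
  25–29: 5 × 0.3271 × 0.9544 = 1.56092
  30–34: 5 × 0.1658 × 0.9467 = 0.78481
  35–39: 5 × 0.0615 × 0.9452 = 0.29065
  40–44: 5 × 0.0141 × 0.9436 = 0.06652
Sum = 5.46526
NRR = 0.488 × 5.46526 = 2.66705
NRR > 1, so each generation more than replaces itself.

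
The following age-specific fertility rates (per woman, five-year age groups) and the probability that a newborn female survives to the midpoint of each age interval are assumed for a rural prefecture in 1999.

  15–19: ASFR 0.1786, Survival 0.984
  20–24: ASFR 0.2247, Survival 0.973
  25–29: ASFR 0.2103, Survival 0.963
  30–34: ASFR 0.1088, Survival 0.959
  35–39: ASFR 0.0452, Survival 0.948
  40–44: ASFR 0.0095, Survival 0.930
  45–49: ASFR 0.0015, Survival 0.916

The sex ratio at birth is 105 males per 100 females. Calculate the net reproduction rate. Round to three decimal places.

Proportion female at birth = 100 / (100 + 105) = 0.48780.
Per-age-group product (5 × ASFR × survival probability):
  15–19: 5 × 0.1786 × 0.984 = 0.87871
  20–24: 5 × 0.2247 × 0.973 = 1.09317
  25–29: 5 × 0.2103 × 0.963 = 1.01259
  30–34: 5 × 0.1088 × 0.959 = 0.52170
  35–39: 5 × 0.0452 × 0.948 = 0.21425
  40–44: 5 × 0.0095 × 0.930 = 0.04418
  45–49: 5 × 0.0015 × 0.916 = 0.00687
Sum = 3.77147
NRR = 0.48780 × 3.77147 = 1.83972
With NRR above 1 the population is above replacement fertility.

1.840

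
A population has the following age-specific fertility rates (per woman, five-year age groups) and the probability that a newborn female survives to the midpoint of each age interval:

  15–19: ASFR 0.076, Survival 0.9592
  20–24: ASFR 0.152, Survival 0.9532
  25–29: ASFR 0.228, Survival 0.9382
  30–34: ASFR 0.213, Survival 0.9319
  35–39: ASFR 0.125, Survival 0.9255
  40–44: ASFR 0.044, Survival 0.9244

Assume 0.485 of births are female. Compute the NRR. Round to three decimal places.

Proportion female at birth = 0.485.
Each age group contributes 5 × ASFR × survival:
  15–19: 5 × 0.076 × 0.9592 = 0.36450
  20–24: 5 × 0.152 × 0.9532 = 0.72443
  25–29: 5 × 0.228 × 0.9382 = 1.06955
  30–34: 5 × 0.213 × 0.9319 = 0.99247
  35–39: 5 × 0.125 × 0.9255 = 0.57844
  40–44: 5 × 0.044 × 0.9244 = 0.20337
Sum = 3.93276
NRR = 0.485 × 3.93276 = 1.90739
NRR > 1, so each generation more than replaces itself.

1.907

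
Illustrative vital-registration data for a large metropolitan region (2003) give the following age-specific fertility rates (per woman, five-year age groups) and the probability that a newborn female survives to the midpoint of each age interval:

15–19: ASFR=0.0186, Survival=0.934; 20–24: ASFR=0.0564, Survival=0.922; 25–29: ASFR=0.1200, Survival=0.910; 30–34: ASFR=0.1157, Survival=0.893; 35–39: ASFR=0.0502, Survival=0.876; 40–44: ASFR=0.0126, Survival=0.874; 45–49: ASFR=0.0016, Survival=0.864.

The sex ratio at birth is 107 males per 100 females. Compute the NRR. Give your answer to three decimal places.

0.817

Proportion female at birth = 100 / (100 + 107) = 0.48309.
Survival-weighted fertility by age (5·fₓ·Sₓ):
  15–19: 5 × 0.0186 × 0.934 = 0.08686
  20–24: 5 × 0.0564 × 0.922 = 0.26000
  25–29: 5 × 0.1200 × 0.910 = 0.54600
  30–34: 5 × 0.1157 × 0.893 = 0.51660
  35–39: 5 × 0.0502 × 0.876 = 0.21988
  40–44: 5 × 0.0126 × 0.874 = 0.05506
  45–49: 5 × 0.0016 × 0.864 = 0.00691
Sum = 1.69131
NRR = 0.48309 × 1.69131 = 0.81705
With NRR below 1 the population is below replacement fertility.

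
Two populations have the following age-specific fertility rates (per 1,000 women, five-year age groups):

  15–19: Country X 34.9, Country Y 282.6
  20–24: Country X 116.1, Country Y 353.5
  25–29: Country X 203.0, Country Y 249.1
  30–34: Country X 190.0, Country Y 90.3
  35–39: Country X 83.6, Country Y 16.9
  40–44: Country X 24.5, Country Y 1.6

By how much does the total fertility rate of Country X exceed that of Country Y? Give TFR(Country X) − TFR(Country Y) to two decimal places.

Country X:
  Sum of ASFRs = 34.9 + 116.1 + 203.0 + 190.0 + 83.6 + 24.5 = 652.1
  TFR = 5 × 652.1 / 1000 = 3.2605
Country Y:
  Sum of ASFRs = 282.6 + 353.5 + 249.1 + 90.3 + 16.9 + 1.6 = 994.0
  TFR = 5 × 994.0 / 1000 = 4.97
Difference = 3.2605 − 4.97 = -1.7095

-1.71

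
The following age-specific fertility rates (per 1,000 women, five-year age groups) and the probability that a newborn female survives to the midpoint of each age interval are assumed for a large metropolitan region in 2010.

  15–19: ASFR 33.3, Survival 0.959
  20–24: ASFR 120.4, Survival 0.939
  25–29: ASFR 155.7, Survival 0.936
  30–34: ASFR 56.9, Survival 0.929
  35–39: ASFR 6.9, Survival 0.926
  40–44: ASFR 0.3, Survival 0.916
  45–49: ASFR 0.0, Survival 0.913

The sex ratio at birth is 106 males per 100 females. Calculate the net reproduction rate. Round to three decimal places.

Proportion female at birth = 100 / (100 + 106) = 0.48544.
Per-age-group product (5 × ASFR × survival probability):
  15–19: 5 × 33.3/1000 × 0.959 = 0.15967
  20–24: 5 × 120.4/1000 × 0.939 = 0.56528
  25–29: 5 × 155.7/1000 × 0.936 = 0.72868
  30–34: 5 × 56.9/1000 × 0.929 = 0.26430
  35–39: 5 × 6.9/1000 × 0.926 = 0.03195
  40–44: 5 × 0.3/1000 × 0.916 = 0.00137
  45–49: 5 × 0.0/1000 × 0.913 = 0.00000
Sum = 1.75125
NRR = 0.48544 × 1.75125 = 0.85013

0.850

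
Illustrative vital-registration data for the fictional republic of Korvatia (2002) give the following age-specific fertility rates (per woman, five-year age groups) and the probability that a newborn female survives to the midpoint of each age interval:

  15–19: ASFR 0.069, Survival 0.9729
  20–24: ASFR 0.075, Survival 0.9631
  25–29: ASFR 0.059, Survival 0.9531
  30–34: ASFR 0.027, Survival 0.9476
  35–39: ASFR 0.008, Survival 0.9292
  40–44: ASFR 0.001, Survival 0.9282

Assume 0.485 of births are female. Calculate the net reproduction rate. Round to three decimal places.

0.557

Proportion female at birth = 0.485.
Weighting each age-specific rate by interval width and survival:
  15–19: 5 × 0.069 × 0.9729 = 0.33565
  20–24: 5 × 0.075 × 0.9631 = 0.36116
  25–29: 5 × 0.059 × 0.9531 = 0.28116
  30–34: 5 × 0.027 × 0.9476 = 0.12793
  35–39: 5 × 0.008 × 0.9292 = 0.03717
  40–44: 5 × 0.001 × 0.9282 = 0.00464
Sum = 1.14771
NRR = 0.485 × 1.14771 = 0.55664
NRR < 1, so the cohort does not fully replace itself.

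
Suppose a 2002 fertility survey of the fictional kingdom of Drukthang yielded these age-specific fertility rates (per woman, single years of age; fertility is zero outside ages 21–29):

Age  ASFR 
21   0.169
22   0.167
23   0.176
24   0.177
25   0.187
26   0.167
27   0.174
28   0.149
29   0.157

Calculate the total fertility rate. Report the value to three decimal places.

1.523

Sum of ASFRs = 0.169 + 0.167 + 0.176 + 0.177 + 0.187 + 0.167 + 0.174 + 0.149 + 0.157 = 1.523
TFR = 1.523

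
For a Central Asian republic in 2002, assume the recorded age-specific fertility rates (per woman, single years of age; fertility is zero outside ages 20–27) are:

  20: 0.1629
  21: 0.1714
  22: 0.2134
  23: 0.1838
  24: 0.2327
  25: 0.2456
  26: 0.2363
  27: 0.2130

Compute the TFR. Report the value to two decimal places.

1.66

Sum of ASFRs = 0.1629 + 0.1714 + 0.2134 + 0.1838 + 0.2327 + 0.2456 + 0.2363 + 0.2130 = 1.6591
TFR = 1.6591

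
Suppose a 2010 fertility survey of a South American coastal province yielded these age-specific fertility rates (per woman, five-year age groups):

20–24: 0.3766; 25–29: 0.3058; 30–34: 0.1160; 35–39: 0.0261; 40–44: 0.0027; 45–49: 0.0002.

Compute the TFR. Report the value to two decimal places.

Sum of ASFRs = 0.3766 + 0.3058 + 0.1160 + 0.0261 + 0.0027 + 0.0002 = 0.8274
TFR = 5 × 0.8274 = 4.137

4.14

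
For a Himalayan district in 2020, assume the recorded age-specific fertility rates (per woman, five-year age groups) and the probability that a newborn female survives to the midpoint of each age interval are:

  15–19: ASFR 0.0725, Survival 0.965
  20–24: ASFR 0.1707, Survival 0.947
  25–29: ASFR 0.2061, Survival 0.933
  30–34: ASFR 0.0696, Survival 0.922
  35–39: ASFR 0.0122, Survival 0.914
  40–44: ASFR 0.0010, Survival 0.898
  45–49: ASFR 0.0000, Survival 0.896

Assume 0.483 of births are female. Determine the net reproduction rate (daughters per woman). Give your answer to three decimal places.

Proportion female at birth = 0.483.
Per-age-group product (5 × ASFR × survival probability):
  15–19: 5 × 0.0725 × 0.965 = 0.34981
  20–24: 5 × 0.1707 × 0.947 = 0.80826
  25–29: 5 × 0.2061 × 0.933 = 0.96146
  30–34: 5 × 0.0696 × 0.922 = 0.32086
  35–39: 5 × 0.0122 × 0.914 = 0.05575
  40–44: 5 × 0.0010 × 0.898 = 0.00449
  45–49: 5 × 0.0000 × 0.896 = 0.00000
Sum = 2.50063
NRR = 0.483 × 2.50063 = 1.20780

1.208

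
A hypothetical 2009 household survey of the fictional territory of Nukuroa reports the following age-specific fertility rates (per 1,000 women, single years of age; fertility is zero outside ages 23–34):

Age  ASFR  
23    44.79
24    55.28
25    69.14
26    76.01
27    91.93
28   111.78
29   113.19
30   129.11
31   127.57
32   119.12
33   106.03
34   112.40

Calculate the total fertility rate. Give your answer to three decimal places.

1.156

Sum of ASFRs = 44.79 + 55.28 + 69.14 + 76.01 + 91.93 + 111.78 + 113.19 + 129.11 + 127.57 + 119.12 + 106.03 + 112.40 = 1156.35
TFR = 1156.35 / 1000 = 1.15635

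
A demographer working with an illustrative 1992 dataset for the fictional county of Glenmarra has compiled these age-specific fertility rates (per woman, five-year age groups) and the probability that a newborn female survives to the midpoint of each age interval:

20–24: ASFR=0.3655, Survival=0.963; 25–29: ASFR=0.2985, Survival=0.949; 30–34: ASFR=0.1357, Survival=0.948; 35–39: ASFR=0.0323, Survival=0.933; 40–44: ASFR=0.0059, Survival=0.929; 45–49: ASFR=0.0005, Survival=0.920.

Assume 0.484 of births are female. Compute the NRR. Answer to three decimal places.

Proportion female at birth = 0.484.
Survival-weighted fertility by age (5·fₓ·Sₓ):
  20–24: 5 × 0.3655 × 0.963 = 1.75988
  25–29: 5 × 0.2985 × 0.949 = 1.41638
  30–34: 5 × 0.1357 × 0.948 = 0.64322
  35–39: 5 × 0.0323 × 0.933 = 0.15068
  40–44: 5 × 0.0059 × 0.929 = 0.02741
  45–49: 5 × 0.0005 × 0.920 = 0.00230
Sum = 3.99987
NRR = 0.484 × 3.99987 = 1.93594

1.936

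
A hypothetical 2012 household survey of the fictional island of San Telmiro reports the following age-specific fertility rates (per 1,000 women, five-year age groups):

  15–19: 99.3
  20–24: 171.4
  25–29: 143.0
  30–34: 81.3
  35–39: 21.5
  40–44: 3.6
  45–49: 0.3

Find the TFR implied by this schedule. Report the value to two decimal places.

Sum of ASFRs = 99.3 + 171.4 + 143.0 + 81.3 + 21.5 + 3.6 + 0.3 = 520.4
TFR = 5 × 520.4 / 1000 = 2.602

2.60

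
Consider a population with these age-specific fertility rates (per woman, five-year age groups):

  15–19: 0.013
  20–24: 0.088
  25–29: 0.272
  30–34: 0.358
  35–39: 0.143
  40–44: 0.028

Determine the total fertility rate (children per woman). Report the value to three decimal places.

Sum of ASFRs = 0.013 + 0.088 + 0.272 + 0.358 + 0.143 + 0.028 = 0.902
TFR = 5 × 0.902 = 4.51

4.510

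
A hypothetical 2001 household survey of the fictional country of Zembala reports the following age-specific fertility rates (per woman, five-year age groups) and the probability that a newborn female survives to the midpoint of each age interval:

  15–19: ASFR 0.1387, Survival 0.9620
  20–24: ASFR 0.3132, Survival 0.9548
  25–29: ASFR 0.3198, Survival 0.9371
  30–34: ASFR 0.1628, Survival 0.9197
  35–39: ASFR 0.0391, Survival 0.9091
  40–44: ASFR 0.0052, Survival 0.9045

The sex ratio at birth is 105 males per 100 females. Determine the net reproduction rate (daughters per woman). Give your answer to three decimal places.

2.249

Proportion female at birth = 100 / (100 + 105) = 0.48780.
Weighting each age-specific rate by interval width and survival:
  15–19: 5 × 0.1387 × 0.9620 = 0.66715
  20–24: 5 × 0.3132 × 0.9548 = 1.49522
  25–29: 5 × 0.3198 × 0.9371 = 1.49842
  30–34: 5 × 0.1628 × 0.9197 = 0.74864
  35–39: 5 × 0.0391 × 0.9091 = 0.17773
  40–44: 5 × 0.0052 × 0.9045 = 0.02352
Sum = 4.61068
NRR = 0.48780 × 4.61068 = 2.24909
With NRR above 1 the population is above replacement fertility.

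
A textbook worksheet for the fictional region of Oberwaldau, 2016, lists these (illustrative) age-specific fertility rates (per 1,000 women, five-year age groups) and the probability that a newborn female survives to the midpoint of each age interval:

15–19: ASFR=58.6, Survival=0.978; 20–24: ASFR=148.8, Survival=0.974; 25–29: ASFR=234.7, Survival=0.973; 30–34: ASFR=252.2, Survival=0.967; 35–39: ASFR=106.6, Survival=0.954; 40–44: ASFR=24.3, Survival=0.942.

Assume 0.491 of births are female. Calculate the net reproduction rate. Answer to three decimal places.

Proportion female at birth = 0.491.
Per-age-group product (5 × ASFR × survival probability):
  15–19: 5 × 58.6/1000 × 0.978 = 0.28655
  20–24: 5 × 148.8/1000 × 0.974 = 0.72466
  25–29: 5 × 234.7/1000 × 0.973 = 1.14182
  30–34: 5 × 252.2/1000 × 0.967 = 1.21939
  35–39: 5 × 106.6/1000 × 0.954 = 0.50848
  40–44: 5 × 24.3/1000 × 0.942 = 0.11445
Sum = 3.99535
NRR = 0.491 × 3.99535 = 1.96172

1.962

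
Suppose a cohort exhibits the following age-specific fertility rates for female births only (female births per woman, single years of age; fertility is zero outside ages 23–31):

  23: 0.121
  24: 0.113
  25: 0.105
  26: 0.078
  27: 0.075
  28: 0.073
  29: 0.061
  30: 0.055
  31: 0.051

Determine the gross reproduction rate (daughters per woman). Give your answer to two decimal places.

Sum of female ASFRs = 0.121 + 0.113 + 0.105 + 0.078 + 0.075 + 0.073 + 0.061 + 0.055 + 0.051 = 0.732
GRR = 0.732

0.73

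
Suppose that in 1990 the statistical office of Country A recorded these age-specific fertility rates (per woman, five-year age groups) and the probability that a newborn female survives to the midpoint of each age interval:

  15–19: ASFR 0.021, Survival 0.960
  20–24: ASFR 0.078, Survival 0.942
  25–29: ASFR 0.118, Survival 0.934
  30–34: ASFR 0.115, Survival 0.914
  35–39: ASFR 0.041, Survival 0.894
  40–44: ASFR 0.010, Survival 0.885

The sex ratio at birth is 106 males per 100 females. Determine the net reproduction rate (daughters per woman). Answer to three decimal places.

Proportion female at birth = 100 / (100 + 106) = 0.48544.
Each age group contributes 5 × ASFR × survival:
  15–19: 5 × 0.021 × 0.960 = 0.10080
  20–24: 5 × 0.078 × 0.942 = 0.36738
  25–29: 5 × 0.118 × 0.934 = 0.55106
  30–34: 5 × 0.115 × 0.914 = 0.52555
  35–39: 5 × 0.041 × 0.894 = 0.18327
  40–44: 5 × 0.010 × 0.885 = 0.04425
Sum = 1.77231
NRR = 0.48544 × 1.77231 = 0.86035

0.860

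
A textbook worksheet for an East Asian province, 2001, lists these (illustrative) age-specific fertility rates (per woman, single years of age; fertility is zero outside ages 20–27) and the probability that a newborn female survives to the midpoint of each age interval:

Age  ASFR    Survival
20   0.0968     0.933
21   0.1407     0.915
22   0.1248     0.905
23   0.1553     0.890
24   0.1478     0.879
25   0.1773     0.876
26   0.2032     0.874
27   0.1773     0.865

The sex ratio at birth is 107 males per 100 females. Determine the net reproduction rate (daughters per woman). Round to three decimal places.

Proportion female at birth = 100 / (100 + 107) = 0.48309.
Weighting each age-specific rate by interval width and survival:
  20: 1 × 0.0968 × 0.933 = 0.09031
  21: 1 × 0.1407 × 0.915 = 0.12874
  22: 1 × 0.1248 × 0.905 = 0.11294
  23: 1 × 0.1553 × 0.890 = 0.13822
  24: 1 × 0.1478 × 0.879 = 0.12992
  25: 1 × 0.1773 × 0.876 = 0.15531
  26: 1 × 0.2032 × 0.874 = 0.17760
  27: 1 × 0.1773 × 0.865 = 0.15336
Sum = 1.08640
NRR = 0.48309 × 1.08640 = 0.52483
An NRR under 1 implies long-run decline under these rates.

0.525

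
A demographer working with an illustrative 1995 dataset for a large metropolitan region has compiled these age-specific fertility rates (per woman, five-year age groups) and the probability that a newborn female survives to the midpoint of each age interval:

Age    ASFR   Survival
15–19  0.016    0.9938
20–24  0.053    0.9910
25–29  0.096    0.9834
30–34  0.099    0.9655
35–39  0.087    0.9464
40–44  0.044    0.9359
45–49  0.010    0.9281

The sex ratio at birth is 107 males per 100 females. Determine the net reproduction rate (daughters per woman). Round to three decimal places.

0.945

Proportion female at birth = 100 / (100 + 107) = 0.48309.
Weighting each age-specific rate by interval width and survival:
  15–19: 5 × 0.016 × 0.9938 = 0.07950
  20–24: 5 × 0.053 × 0.9910 = 0.26262
  25–29: 5 × 0.096 × 0.9834 = 0.47203
  30–34: 5 × 0.099 × 0.9655 = 0.47792
  35–39: 5 × 0.087 × 0.9464 = 0.41168
  40–44: 5 × 0.044 × 0.9359 = 0.20590
  45–49: 5 × 0.010 × 0.9281 = 0.04641
Sum = 1.95606
NRR = 0.48309 × 1.95606 = 0.94495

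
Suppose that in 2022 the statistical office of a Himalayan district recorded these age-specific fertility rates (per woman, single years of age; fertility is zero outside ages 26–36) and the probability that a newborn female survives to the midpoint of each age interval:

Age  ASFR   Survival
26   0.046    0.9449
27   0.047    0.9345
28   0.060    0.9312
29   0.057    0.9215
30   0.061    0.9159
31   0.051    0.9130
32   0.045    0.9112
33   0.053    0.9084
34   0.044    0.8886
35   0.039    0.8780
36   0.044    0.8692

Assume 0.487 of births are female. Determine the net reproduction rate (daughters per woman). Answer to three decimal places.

0.243

Proportion female at birth = 0.487.
Each age group contributes 1 × ASFR × survival:
  26: 1 × 0.046 × 0.9449 = 0.04347
  27: 1 × 0.047 × 0.9345 = 0.04392
  28: 1 × 0.060 × 0.9312 = 0.05587
  29: 1 × 0.057 × 0.9215 = 0.05253
  30: 1 × 0.061 × 0.9159 = 0.05587
  31: 1 × 0.051 × 0.9130 = 0.04656
  32: 1 × 0.045 × 0.9112 = 0.04100
  33: 1 × 0.053 × 0.9084 = 0.04815
  34: 1 × 0.044 × 0.8886 = 0.03910
  35: 1 × 0.039 × 0.8780 = 0.03424
  36: 1 × 0.044 × 0.8692 = 0.03824
Sum = 0.49895
NRR = 0.487 × 0.49895 = 0.24299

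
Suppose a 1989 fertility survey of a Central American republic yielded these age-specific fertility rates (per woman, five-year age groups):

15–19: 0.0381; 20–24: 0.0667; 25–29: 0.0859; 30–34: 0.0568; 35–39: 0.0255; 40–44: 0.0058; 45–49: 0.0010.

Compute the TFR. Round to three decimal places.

Sum of ASFRs = 0.0381 + 0.0667 + 0.0859 + 0.0568 + 0.0255 + 0.0058 + 0.0010 = 0.2798
TFR = 5 × 0.2798 = 1.399

1.399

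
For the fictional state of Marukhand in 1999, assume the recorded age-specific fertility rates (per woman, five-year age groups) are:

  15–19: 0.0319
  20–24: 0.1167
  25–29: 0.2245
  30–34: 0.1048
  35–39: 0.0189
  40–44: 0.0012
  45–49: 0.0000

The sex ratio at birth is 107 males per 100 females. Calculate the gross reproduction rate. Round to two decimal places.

Proportion female at birth = 100 / (100 + 107) = 0.48309.
Sum of ASFRs = 0.0319 + 0.1167 + 0.2245 + 0.1048 + 0.0189 + 0.0012 + 0.0000 = 0.4980
TFR = 5 × 0.4980 = 2.49
GRR = 0.48309 × 2.49 = 1.20289

1.20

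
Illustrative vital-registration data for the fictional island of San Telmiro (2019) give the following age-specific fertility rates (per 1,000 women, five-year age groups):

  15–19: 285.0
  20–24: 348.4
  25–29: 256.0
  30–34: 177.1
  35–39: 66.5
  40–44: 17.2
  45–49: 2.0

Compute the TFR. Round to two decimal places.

Sum of ASFRs = 285.0 + 348.4 + 256.0 + 177.1 + 66.5 + 17.2 + 2.0 = 1152.2
TFR = 5 × 1152.2 / 1000 = 5.761

5.76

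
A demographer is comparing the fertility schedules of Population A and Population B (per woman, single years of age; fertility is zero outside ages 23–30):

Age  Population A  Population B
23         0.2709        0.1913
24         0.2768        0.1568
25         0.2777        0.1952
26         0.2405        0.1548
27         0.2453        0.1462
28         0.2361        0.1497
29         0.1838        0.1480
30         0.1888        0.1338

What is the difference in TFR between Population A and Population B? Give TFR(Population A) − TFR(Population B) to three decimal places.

0.644

Population A:
  Sum of ASFRs = 0.2709 + 0.2768 + 0.2777 + 0.2405 + 0.2453 + 0.2361 + 0.1838 + 0.1888 = 1.9199
  TFR = 1.9199
Population B:
  Sum of ASFRs = 0.1913 + 0.1568 + 0.1952 + 0.1548 + 0.1462 + 0.1497 + 0.1480 + 0.1338 = 1.2758
  TFR = 1.2758
Difference = 1.9199 − 1.2758 = 0.6441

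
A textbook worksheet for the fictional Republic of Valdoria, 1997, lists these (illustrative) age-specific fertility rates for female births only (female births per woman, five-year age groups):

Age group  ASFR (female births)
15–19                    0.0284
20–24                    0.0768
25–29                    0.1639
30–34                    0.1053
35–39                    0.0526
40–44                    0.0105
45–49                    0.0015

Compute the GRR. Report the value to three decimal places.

2.195

Sum of female ASFRs = 0.0284 + 0.0768 + 0.1639 + 0.1053 + 0.0526 + 0.0105 + 0.0015 = 0.4390
GRR = 5 × 0.4390 = 2.195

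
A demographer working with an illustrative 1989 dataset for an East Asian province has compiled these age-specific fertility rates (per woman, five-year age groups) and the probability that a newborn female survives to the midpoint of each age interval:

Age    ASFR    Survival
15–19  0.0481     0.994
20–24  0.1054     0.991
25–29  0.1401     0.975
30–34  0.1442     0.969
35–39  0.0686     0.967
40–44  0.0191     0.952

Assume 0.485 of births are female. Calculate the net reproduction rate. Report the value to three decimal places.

Proportion female at birth = 0.485.
Each age group contributes 5 × ASFR × survival:
  15–19: 5 × 0.0481 × 0.994 = 0.23906
  20–24: 5 × 0.1054 × 0.991 = 0.52226
  25–29: 5 × 0.1401 × 0.975 = 0.68299
  30–34: 5 × 0.1442 × 0.969 = 0.69865
  35–39: 5 × 0.0686 × 0.967 = 0.33168
  40–44: 5 × 0.0191 × 0.952 = 0.09092
Sum = 2.56556
NRR = 0.485 × 2.56556 = 1.24430
An NRR exceeding 1 indicates intrinsic growth under these rates.

1.244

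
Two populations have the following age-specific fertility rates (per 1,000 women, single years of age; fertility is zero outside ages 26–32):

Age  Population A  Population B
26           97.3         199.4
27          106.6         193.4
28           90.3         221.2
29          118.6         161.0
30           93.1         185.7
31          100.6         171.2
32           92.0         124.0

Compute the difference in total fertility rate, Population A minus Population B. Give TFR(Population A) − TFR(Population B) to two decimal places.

-0.56

Population A:
  Sum of ASFRs = 97.3 + 106.6 + 90.3 + 118.6 + 93.1 + 100.6 + 92.0 = 698.5
  TFR = 698.5 / 1000 = 0.6985
Population B:
  Sum of ASFRs = 199.4 + 193.4 + 221.2 + 161.0 + 185.7 + 171.2 + 124.0 = 1255.9
  TFR = 1255.9 / 1000 = 1.2559
Difference = 0.6985 − 1.2559 = -0.5574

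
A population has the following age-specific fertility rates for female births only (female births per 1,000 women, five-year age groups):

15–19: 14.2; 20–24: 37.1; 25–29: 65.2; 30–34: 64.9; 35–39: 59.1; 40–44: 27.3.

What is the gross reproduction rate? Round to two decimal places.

1.34

Sum of female ASFRs = 14.2 + 37.1 + 65.2 + 64.9 + 59.1 + 27.3 = 267.8
GRR = 5 × 267.8 / 1000 = 1.339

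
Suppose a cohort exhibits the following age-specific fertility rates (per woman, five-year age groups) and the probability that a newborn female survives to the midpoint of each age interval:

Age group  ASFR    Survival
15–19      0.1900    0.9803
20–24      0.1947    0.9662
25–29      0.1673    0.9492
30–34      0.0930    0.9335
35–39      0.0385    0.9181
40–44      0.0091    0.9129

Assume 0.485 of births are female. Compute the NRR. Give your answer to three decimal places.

Proportion female at birth = 0.485.
Weighting each age-specific rate by interval width and survival:
  15–19: 5 × 0.1900 × 0.9803 = 0.93129
  20–24: 5 × 0.1947 × 0.9662 = 0.94060
  25–29: 5 × 0.1673 × 0.9492 = 0.79401
  30–34: 5 × 0.0930 × 0.9335 = 0.43408
  35–39: 5 × 0.0385 × 0.9181 = 0.17673
  40–44: 5 × 0.0091 × 0.9129 = 0.04154
Sum = 3.31825
NRR = 0.485 × 3.31825 = 1.60935

1.609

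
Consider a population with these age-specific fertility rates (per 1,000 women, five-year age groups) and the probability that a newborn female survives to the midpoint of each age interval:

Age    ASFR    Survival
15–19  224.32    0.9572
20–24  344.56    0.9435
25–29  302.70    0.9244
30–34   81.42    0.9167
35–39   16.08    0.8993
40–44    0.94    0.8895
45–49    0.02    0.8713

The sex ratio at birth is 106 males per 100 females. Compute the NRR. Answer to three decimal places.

Proportion female at birth = 100 / (100 + 106) = 0.48544.
Weighting each age-specific rate by interval width and survival:
  15–19: 5 × 224.32/1000 × 0.9572 = 1.07360
  20–24: 5 × 344.56/1000 × 0.9435 = 1.62546
  25–29: 5 × 302.70/1000 × 0.9244 = 1.39908
  30–34: 5 × 81.42/1000 × 0.9167 = 0.37319
  35–39: 5 × 16.08/1000 × 0.8993 = 0.07230
  40–44: 5 × 0.94/1000 × 0.8895 = 0.00418
  45–49: 5 × 0.02/1000 × 0.8713 = 0.00009
Sum = 4.54790
NRR = 0.48544 × 4.54790 = 2.20773
With NRR above 1 the population is above replacement fertility.

2.208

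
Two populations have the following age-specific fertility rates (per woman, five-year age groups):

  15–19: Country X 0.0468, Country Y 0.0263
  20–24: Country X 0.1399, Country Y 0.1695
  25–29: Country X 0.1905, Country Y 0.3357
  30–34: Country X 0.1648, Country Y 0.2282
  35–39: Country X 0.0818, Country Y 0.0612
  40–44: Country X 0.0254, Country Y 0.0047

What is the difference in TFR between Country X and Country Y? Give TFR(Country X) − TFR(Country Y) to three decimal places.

Country X:
  Sum of ASFRs = 0.0468 + 0.1399 + 0.1905 + 0.1648 + 0.0818 + 0.0254 = 0.6492
  TFR = 5 × 0.6492 = 3.246
Country Y:
  Sum of ASFRs = 0.0263 + 0.1695 + 0.3357 + 0.2282 + 0.0612 + 0.0047 = 0.8256
  TFR = 5 × 0.8256 = 4.128
Difference = 3.246 − 4.128 = -0.882

-0.882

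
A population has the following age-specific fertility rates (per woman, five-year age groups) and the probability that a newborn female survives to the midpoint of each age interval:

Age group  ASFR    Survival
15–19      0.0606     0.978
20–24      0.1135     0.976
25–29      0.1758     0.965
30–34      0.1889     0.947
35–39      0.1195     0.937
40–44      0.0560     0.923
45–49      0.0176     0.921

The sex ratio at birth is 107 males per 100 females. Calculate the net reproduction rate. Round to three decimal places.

Proportion female at birth = 100 / (100 + 107) = 0.48309.
Each age group contributes 5 × ASFR × survival:
  15–19: 5 × 0.0606 × 0.978 = 0.29633
  20–24: 5 × 0.1135 × 0.976 = 0.55388
  25–29: 5 × 0.1758 × 0.965 = 0.84824
  30–34: 5 × 0.1889 × 0.947 = 0.89444
  35–39: 5 × 0.1195 × 0.937 = 0.55986
  40–44: 5 × 0.0560 × 0.923 = 0.25844
  45–49: 5 × 0.0176 × 0.921 = 0.08105
Sum = 3.49224
NRR = 0.48309 × 3.49224 = 1.68707

1.687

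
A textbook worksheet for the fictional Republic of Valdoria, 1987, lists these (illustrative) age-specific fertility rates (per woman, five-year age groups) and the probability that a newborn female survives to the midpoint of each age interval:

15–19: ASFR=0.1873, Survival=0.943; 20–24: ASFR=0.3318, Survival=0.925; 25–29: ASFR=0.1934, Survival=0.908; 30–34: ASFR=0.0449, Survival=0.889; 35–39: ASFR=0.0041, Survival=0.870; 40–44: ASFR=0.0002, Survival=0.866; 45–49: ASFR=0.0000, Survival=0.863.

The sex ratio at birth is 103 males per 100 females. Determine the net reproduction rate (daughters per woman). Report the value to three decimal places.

Proportion female at birth = 100 / (100 + 103) = 0.49261.
Each age group contributes 5 × ASFR × survival:
  15–19: 5 × 0.1873 × 0.943 = 0.88312
  20–24: 5 × 0.3318 × 0.925 = 1.53458
  25–29: 5 × 0.1934 × 0.908 = 0.87804
  30–34: 5 × 0.0449 × 0.889 = 0.19958
  35–39: 5 × 0.0041 × 0.870 = 0.01784
  40–44: 5 × 0.0002 × 0.866 = 0.00087
  45–49: 5 × 0.0000 × 0.863 = 0.00000
Sum = 3.51403
NRR = 0.49261 × 3.51403 = 1.73105
NRR > 1, so each generation more than replaces itself.

1.731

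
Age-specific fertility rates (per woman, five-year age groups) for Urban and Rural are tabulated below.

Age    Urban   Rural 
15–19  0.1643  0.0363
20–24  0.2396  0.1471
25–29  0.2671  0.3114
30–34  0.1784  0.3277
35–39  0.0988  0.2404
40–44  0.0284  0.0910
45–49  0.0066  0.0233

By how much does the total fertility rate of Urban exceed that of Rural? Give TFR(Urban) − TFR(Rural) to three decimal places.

Urban:
  Sum of ASFRs = 0.1643 + 0.2396 + 0.2671 + 0.1784 + 0.0988 + 0.0284 + 0.0066 = 0.9832
  TFR = 5 × 0.9832 = 4.916
Rural:
  Sum of ASFRs = 0.0363 + 0.1471 + 0.3114 + 0.3277 + 0.2404 + 0.0910 + 0.0233 = 1.1772
  TFR = 5 × 1.1772 = 5.886
Difference = 4.916 − 5.886 = -0.97

-0.970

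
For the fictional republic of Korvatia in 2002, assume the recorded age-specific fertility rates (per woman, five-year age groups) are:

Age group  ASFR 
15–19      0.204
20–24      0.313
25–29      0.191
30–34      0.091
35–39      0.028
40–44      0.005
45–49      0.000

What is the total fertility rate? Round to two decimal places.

Sum of ASFRs = 0.204 + 0.313 + 0.191 + 0.091 + 0.028 + 0.005 + 0.000 = 0.832
TFR = 5 × 0.832 = 4.16

4.16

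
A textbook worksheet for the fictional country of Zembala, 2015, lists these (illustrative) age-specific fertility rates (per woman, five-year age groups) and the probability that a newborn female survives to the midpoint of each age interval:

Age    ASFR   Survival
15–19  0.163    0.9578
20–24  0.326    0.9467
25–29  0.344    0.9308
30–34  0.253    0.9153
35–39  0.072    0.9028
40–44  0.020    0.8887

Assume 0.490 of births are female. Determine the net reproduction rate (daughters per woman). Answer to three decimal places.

2.693

Proportion female at birth = 0.490.
Per-age-group product (5 × ASFR × survival probability):
  15–19: 5 × 0.163 × 0.9578 = 0.78061
  20–24: 5 × 0.326 × 0.9467 = 1.54312
  25–29: 5 × 0.344 × 0.9308 = 1.60098
  30–34: 5 × 0.253 × 0.9153 = 1.15785
  35–39: 5 × 0.072 × 0.9028 = 0.32501
  40–44: 5 × 0.020 × 0.8887 = 0.08887
Sum = 5.49644
NRR = 0.490 × 5.49644 = 2.69326
With NRR above 1 the population is above replacement fertility.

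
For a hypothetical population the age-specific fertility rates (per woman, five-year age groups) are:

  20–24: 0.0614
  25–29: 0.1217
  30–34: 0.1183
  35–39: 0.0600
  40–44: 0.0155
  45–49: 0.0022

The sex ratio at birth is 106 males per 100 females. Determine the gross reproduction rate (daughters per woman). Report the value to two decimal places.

0.92

Proportion female at birth = 100 / (100 + 106) = 0.48544.
Sum of ASFRs = 0.0614 + 0.1217 + 0.1183 + 0.0600 + 0.0155 + 0.0022 = 0.3791
TFR = 5 × 0.3791 = 1.8955
GRR = 0.48544 × 1.8955 = 0.92015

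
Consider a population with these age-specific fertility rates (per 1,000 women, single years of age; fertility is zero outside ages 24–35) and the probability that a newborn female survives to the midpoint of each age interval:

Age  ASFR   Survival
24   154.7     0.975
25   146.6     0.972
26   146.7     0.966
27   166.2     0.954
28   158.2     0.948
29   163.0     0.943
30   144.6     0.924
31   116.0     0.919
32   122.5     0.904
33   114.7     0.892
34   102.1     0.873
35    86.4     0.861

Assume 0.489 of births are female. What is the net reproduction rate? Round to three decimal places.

Proportion female at birth = 0.489.
Weighting each age-specific rate by interval width and survival:
  24: 1 × 154.7/1000 × 0.975 = 0.15083
  25: 1 × 146.6/1000 × 0.972 = 0.14250
  26: 1 × 146.7/1000 × 0.966 = 0.14171
  27: 1 × 166.2/1000 × 0.954 = 0.15855
  28: 1 × 158.2/1000 × 0.948 = 0.14997
  29: 1 × 163.0/1000 × 0.943 = 0.15371
  30: 1 × 144.6/1000 × 0.924 = 0.13361
  31: 1 × 116.0/1000 × 0.919 = 0.10660
  32: 1 × 122.5/1000 × 0.904 = 0.11074
  33: 1 × 114.7/1000 × 0.892 = 0.10231
  34: 1 × 102.1/1000 × 0.873 = 0.08913
  35: 1 × 86.4/1000 × 0.861 = 0.07439
Sum = 1.51405
NRR = 0.489 × 1.51405 = 0.74037

0.740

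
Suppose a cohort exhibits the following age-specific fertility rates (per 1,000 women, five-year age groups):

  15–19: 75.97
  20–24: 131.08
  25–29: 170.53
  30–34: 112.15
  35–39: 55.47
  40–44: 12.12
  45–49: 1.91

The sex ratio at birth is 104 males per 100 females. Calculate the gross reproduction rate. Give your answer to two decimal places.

1.37

Proportion female at birth = 100 / (100 + 104) = 0.49020.
Sum of ASFRs = 75.97 + 131.08 + 170.53 + 112.15 + 55.47 + 12.12 + 1.91 = 559.23
TFR = 5 × 559.23 / 1000 = 2.79615
GRR = 0.49020 × 2.79615 = 1.37067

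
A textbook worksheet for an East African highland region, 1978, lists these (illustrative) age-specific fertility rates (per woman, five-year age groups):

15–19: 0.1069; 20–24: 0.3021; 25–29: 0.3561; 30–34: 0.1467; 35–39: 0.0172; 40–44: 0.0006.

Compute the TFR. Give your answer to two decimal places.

4.65

Sum of ASFRs = 0.1069 + 0.3021 + 0.3561 + 0.1467 + 0.0172 + 0.0006 = 0.9296
TFR = 5 × 0.9296 = 4.648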